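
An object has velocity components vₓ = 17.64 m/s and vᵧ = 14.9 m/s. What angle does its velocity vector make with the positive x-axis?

θ = arctan(vᵧ/vₓ) = arctan(14.9/17.64) = 40.19°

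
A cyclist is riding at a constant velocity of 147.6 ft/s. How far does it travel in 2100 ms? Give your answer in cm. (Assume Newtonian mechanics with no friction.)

v = 147.6 ft/s × 0.3048 = 44.9885 m/s
t = 2100 ms × 0.001 = 2.1 s
d = v × t = 44.9885 × 2.1 = 94.4759 m
d = 94.4759 m / 0.01 = 9448 cm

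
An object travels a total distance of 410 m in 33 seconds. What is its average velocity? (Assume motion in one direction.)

v_avg = Δd / Δt = 410 / 33 = 12.42 m/s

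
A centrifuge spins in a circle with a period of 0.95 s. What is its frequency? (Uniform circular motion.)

f = 1/T = 1/0.95 = 1.0526 Hz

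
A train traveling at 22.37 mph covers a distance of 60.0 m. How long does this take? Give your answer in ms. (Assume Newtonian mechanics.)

v = 22.37 mph × 0.44704 = 10.0003 m/s
t = d / v = 60.0 / 10.0003 = 5.99982 s
t = 5.99982 s / 0.001 = 6000 ms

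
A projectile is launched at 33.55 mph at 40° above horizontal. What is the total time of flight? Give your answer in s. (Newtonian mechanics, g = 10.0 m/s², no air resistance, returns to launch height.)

v₀ = 33.55 mph × 0.44704 = 14.9982 m/s
T = 2 × v₀ × sin(θ) / g = 2 × 14.9982 × sin(40°) / 10.0 = 2 × 14.9982 × 0.642788 / 10.0 = 1.928 s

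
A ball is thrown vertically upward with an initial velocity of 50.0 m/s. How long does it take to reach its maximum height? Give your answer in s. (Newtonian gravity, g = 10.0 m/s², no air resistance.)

t_up = v₀ / g = 50.0 / 10.0 = 5.0 s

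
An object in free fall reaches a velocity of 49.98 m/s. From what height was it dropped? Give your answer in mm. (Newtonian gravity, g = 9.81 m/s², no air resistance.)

h = v² / (2g) = 49.98² / (2 × 9.81) = 127.319 m
h = 127.319 m / 0.001 = 127300 mm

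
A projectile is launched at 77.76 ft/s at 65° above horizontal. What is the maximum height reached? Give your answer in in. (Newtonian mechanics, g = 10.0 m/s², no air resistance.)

v₀ = 77.76 ft/s × 0.3048 = 23.7012 m/s
H = v₀² × sin²(θ) / (2g) = 23.7012² × sin(65°)² / (2 × 10.0) = 561.747 × 0.821394 / 20.0 = 23.0708 m
H = 23.0708 m / 0.0254 = 908.3 in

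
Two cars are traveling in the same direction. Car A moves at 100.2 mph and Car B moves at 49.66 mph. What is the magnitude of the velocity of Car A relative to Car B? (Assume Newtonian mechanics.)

v_rel = |v_A - v_B| = |100.2 - 49.66| = 50.54 mph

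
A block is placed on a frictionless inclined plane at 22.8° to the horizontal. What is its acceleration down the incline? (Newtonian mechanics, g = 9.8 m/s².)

a = g sin(θ) = 9.8 × sin(22.8°) = 9.8 × 0.3875 = 3.8 m/s²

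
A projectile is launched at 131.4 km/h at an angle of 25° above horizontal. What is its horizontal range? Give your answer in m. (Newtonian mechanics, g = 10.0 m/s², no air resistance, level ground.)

v₀ = 131.4 km/h × 0.2777777777777778 = 36.5 m/s
R = v₀² × sin(2θ) / g = 36.5² × sin(2 × 25°) / 10.0 = 1332.25 × 0.766044 / 10.0 = 102.1 m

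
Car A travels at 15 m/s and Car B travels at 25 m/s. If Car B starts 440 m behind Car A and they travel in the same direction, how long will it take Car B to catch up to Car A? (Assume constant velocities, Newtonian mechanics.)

Relative speed: v_rel = 25 - 15 = 10 m/s
Time to catch: t = d₀/v_rel = 440/10 = 44.0 s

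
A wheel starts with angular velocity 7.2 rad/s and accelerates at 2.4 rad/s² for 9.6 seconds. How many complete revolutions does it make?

θ = ω₀t + ½αt² = 7.2×9.6 + ½×2.4×9.6² = 179.712 rad
Total revolutions = θ/(2π) = 179.712/(2π) = 28.6
Complete revolutions = ⌊28.6⌋ = 28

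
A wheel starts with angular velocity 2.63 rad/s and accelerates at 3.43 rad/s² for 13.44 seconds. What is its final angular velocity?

ω = ω₀ + αt = 2.63 + 3.43 × 13.44 = 48.73 rad/s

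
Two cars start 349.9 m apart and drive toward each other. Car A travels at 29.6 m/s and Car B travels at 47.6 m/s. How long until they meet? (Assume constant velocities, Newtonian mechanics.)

Combined speed: v_combined = 29.6 + 47.6 = 77.2 m/s
Time to meet: t = d/v_combined = 349.9/77.2 = 4.53 s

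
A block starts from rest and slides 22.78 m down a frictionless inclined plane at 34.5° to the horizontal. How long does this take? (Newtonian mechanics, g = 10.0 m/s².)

a = g sin(θ) = 10.0 × sin(34.5°) = 5.6641 m/s²
t = √(2d/a) = √(2 × 22.78 / 5.6641) = 2.84 s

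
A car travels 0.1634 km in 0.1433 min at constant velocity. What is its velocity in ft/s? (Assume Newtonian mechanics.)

d = 0.1634 km × 1000.0 = 163.4 m
t = 0.1433 min × 60.0 = 8.598 s
v = d / t = 163.4 / 8.598 = 19.0044 m/s
v = 19.0044 m/s / 0.3048 = 62.35 ft/s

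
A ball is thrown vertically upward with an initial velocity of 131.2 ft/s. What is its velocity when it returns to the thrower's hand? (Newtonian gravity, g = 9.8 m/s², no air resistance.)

By conservation of energy (no air resistance), the ball returns to the throw height with the same speed as launch, but directed downward.
|v_ground| = v₀ = 131.2 ft/s
v_ground = 131.2 ft/s (downward)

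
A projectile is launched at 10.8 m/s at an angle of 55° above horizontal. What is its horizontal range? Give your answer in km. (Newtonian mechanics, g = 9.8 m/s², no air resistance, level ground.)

R = v₀² × sin(2θ) / g = 10.8² × sin(2 × 55°) / 9.8 = 116.64 × 0.939693 / 9.8 = 11.1843 m
R = 11.1843 m / 1000.0 = 0.01118 km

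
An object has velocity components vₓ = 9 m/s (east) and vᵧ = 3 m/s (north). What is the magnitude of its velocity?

|v| = √(vₓ² + vᵧ²) = √(9² + 3²) = √(90) = 9.49 m/s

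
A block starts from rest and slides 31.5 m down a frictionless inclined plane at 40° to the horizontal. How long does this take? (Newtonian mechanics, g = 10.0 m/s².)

a = g sin(θ) = 10.0 × sin(40°) = 6.4279 m/s²
t = √(2d/a) = √(2 × 31.5 / 6.4279) = 3.13 s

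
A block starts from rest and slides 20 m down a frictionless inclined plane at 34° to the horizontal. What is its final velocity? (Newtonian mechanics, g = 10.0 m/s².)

a = g sin(θ) = 10.0 × sin(34°) = 5.5919 m/s²
v = √(2ad) = √(2 × 5.5919 × 20) = 14.96 m/s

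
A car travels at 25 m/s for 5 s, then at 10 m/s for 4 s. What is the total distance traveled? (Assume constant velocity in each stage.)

d₁ = v₁t₁ = 25 × 5 = 125 m
d₂ = v₂t₂ = 10 × 4 = 40 m
d_total = 125 + 40 = 165 m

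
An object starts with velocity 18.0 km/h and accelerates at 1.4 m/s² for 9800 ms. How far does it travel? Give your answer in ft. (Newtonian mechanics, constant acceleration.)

v₀ = 18.0 km/h × 0.2777777777777778 = 5.0 m/s
t = 9800 ms × 0.001 = 9.8 s
d = v₀ × t + ½ × a × t² = 5.0 × 9.8 + 0.5 × 1.4 × 9.8² = 116.228 m
d = 116.228 m / 0.3048 = 381.3 ft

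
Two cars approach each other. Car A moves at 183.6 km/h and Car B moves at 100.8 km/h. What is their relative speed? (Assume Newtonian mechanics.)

v_rel = v_A + v_B = 183.6 + 100.8 = 284.4 km/h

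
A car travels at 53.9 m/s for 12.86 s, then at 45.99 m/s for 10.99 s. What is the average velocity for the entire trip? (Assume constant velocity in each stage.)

d₁ = v₁t₁ = 53.9 × 12.86 = 693.154 m
d₂ = v₂t₂ = 45.99 × 10.99 = 505.4301 m
d_total = 1198.5841 m, t_total = 23.85 s
v_avg = d_total/t_total = 1198.5841/23.85 = 50.26 m/s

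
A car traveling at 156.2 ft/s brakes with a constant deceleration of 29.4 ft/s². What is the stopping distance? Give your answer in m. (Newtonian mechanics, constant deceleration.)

v₀ = 156.2 ft/s × 0.3048 = 47.6098 m/s
a = 29.4 ft/s² × 0.3048 = 8.96112 m/s²
d = v₀² / (2a) = 47.6098² / (2 × 8.96112) = 2266.69 / 17.9222 = 126.5 m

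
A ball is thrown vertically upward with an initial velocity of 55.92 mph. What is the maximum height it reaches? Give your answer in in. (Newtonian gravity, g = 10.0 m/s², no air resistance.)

v₀ = 55.92 mph × 0.44704 = 24.9985 m/s
h_max = v₀² / (2g) = 24.9985² / (2 × 10.0) = 624.925 / 20.0 = 31.2462 m
h_max = 31.2462 m / 0.0254 = 1230 in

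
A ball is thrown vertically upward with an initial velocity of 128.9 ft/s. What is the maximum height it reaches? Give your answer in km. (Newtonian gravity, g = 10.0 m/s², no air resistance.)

v₀ = 128.9 ft/s × 0.3048 = 39.2887 m/s
h_max = v₀² / (2g) = 39.2887² / (2 × 10.0) = 1543.6 / 20.0 = 77.18 m
h_max = 77.18 m / 1000.0 = 0.07718 km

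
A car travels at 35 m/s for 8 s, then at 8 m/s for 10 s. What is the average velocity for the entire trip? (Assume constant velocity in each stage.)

d₁ = v₁t₁ = 35 × 8 = 280 m
d₂ = v₂t₂ = 8 × 10 = 80 m
d_total = 360 m, t_total = 18 s
v_avg = d_total/t_total = 360/18 = 20.0 m/s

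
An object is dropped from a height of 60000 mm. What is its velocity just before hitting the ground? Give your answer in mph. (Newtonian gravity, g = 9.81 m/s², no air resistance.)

h = 60000 mm × 0.001 = 60.0 m
v = √(2gh) = √(2 × 9.81 × 60.0) = 34.3103 m/s
v = 34.3103 m/s / 0.44704 = 76.75 mph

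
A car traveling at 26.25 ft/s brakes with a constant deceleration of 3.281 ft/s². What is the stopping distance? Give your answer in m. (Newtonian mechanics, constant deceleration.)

v₀ = 26.25 ft/s × 0.3048 = 8.001 m/s
a = 3.281 ft/s² × 0.3048 = 1.00005 m/s²
d = v₀² / (2a) = 8.001² / (2 × 1.00005) = 64.016 / 2.0001 = 32.01 m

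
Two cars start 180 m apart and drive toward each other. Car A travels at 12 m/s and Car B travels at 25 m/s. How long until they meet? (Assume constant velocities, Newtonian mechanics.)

Combined speed: v_combined = 12 + 25 = 37 m/s
Time to meet: t = d/v_combined = 180/37 = 4.86 s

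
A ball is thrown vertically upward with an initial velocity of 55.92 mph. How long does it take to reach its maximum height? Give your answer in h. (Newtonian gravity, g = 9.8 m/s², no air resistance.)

v₀ = 55.92 mph × 0.44704 = 24.9985 m/s
t_up = v₀ / g = 24.9985 / 9.8 = 2.55087 s
t_up = 2.55087 s / 3600.0 = 0.0007086 h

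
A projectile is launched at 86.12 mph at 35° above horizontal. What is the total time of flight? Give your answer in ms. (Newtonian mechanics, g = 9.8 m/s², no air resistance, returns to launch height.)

v₀ = 86.12 mph × 0.44704 = 38.4991 m/s
T = 2 × v₀ × sin(θ) / g = 2 × 38.4991 × sin(35°) / 9.8 = 2 × 38.4991 × 0.573576 / 9.8 = 4.50656 s
T = 4.50656 s / 0.001 = 4507 ms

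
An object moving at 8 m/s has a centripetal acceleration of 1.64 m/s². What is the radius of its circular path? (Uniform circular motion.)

r = v²/a_c = 8²/1.64 = 39.02 m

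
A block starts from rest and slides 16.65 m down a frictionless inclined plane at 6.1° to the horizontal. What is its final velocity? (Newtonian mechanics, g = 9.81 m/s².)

a = g sin(θ) = 9.81 × sin(6.1°) = 1.0425 m/s²
v = √(2ad) = √(2 × 1.0425 × 16.65) = 5.89 m/s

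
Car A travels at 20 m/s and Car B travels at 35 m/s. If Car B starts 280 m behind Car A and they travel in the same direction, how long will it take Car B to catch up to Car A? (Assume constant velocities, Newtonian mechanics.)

Relative speed: v_rel = 35 - 20 = 15 m/s
Time to catch: t = d₀/v_rel = 280/15 = 18.67 s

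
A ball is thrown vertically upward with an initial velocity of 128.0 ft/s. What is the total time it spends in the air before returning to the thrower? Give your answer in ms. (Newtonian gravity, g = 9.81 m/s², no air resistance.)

v₀ = 128.0 ft/s × 0.3048 = 39.0144 m/s
t_total = 2 × v₀ / g = 2 × 39.0144 / 9.81 = 7.95401 s
t_total = 7.95401 s / 0.001 = 7954 ms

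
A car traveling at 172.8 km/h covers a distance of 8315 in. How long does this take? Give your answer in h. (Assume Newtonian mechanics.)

d = 8315 in × 0.0254 = 211.201 m
v = 172.8 km/h × 0.2777777777777778 = 48.0 m/s
t = d / v = 211.201 / 48.0 = 4.40002 s
t = 4.40002 s / 3600.0 = 0.001222 h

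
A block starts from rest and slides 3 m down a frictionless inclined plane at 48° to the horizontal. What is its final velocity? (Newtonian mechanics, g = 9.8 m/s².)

a = g sin(θ) = 9.8 × sin(48°) = 7.2828 m/s²
v = √(2ad) = √(2 × 7.2828 × 3) = 6.61 m/s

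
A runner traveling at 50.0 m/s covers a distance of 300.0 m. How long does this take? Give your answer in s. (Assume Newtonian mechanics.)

t = d / v = 300.0 / 50.0 = 6.0 s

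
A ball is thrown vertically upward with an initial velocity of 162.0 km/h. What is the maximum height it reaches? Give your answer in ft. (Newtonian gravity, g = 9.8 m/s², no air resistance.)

v₀ = 162.0 km/h × 0.2777777777777778 = 45.0 m/s
h_max = v₀² / (2g) = 45.0² / (2 × 9.8) = 2025.0 / 19.6 = 103.316 m
h_max = 103.316 m / 0.3048 = 339.0 ft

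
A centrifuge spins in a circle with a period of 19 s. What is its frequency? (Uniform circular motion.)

f = 1/T = 1/19 = 0.0526 Hz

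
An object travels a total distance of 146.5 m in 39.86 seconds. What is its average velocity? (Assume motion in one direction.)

v_avg = Δd / Δt = 146.5 / 39.86 = 3.68 m/s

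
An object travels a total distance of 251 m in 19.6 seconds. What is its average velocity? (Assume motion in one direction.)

v_avg = Δd / Δt = 251 / 19.6 = 12.81 m/s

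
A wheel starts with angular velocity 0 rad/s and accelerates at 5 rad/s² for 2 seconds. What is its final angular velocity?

ω = ω₀ + αt = 0 + 5 × 2 = 10 rad/s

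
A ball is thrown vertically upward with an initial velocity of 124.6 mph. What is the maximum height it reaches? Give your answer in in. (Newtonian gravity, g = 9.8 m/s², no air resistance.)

v₀ = 124.6 mph × 0.44704 = 55.7012 m/s
h_max = v₀² / (2g) = 55.7012² / (2 × 9.8) = 3102.62 / 19.6 = 158.297 m
h_max = 158.297 m / 0.0254 = 6232 in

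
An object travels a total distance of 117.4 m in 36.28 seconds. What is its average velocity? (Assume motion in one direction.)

v_avg = Δd / Δt = 117.4 / 36.28 = 3.24 m/s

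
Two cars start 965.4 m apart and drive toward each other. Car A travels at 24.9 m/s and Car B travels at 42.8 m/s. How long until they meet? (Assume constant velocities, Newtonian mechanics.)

Combined speed: v_combined = 24.9 + 42.8 = 67.7 m/s
Time to meet: t = d/v_combined = 965.4/67.7 = 14.26 s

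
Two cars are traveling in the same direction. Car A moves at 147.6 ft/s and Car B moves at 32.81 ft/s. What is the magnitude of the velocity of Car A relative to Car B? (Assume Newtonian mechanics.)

v_rel = |v_A - v_B| = |147.6 - 32.81| = 114.79 ft/s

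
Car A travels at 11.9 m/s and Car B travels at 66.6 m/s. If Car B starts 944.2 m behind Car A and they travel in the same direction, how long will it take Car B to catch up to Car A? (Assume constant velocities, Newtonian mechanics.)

Relative speed: v_rel = 66.6 - 11.9 = 54.7 m/s
Time to catch: t = d₀/v_rel = 944.2/54.7 = 17.26 s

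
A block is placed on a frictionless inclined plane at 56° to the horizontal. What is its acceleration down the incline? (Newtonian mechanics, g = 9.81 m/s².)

a = g sin(θ) = 9.81 × sin(56°) = 9.81 × 0.829 = 8.13 m/s²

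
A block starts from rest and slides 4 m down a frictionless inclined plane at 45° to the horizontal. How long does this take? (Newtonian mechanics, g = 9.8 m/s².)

a = g sin(θ) = 9.8 × sin(45°) = 6.9296 m/s²
t = √(2d/a) = √(2 × 4 / 6.9296) = 1.07 s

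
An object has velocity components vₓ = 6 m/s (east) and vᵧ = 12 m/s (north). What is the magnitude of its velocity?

|v| = √(vₓ² + vᵧ²) = √(6² + 12²) = √(180) = 13.42 m/s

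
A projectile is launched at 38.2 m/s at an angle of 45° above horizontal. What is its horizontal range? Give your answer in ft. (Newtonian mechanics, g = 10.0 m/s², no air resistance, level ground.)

R = v₀² × sin(2θ) / g = 38.2² × sin(2 × 45°) / 10.0 = 1459.24 × 1.0 / 10.0 = 145.924 m
R = 145.924 m / 0.3048 = 478.8 ft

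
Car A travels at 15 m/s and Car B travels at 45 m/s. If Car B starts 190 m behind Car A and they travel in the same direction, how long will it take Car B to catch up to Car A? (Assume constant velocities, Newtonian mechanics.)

Relative speed: v_rel = 45 - 15 = 30 m/s
Time to catch: t = d₀/v_rel = 190/30 = 6.33 s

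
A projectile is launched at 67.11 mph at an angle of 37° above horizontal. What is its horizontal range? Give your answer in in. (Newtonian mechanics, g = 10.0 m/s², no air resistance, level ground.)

v₀ = 67.11 mph × 0.44704 = 30.0009 m/s
R = v₀² × sin(2θ) / g = 30.0009² × sin(2 × 37°) / 10.0 = 900.054 × 0.961262 / 10.0 = 86.5188 m
R = 86.5188 m / 0.0254 = 3406 in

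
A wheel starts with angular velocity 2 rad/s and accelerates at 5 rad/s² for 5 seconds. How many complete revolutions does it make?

θ = ω₀t + ½αt² = 2×5 + ½×5×5² = 72.5 rad
Total revolutions = θ/(2π) = 72.5/(2π) = 11.54
Complete revolutions = ⌊11.54⌋ = 11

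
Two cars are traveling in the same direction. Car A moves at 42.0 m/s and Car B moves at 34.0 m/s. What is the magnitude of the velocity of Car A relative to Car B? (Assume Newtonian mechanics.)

v_rel = |v_A - v_B| = |42.0 - 34.0| = 8.0 m/s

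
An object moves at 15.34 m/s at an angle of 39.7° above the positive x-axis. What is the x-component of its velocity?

vₓ = v cos(θ) = 15.34 × cos(39.7°) = 11.8 m/s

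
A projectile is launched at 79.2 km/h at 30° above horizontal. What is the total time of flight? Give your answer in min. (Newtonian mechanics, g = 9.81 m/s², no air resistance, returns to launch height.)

v₀ = 79.2 km/h × 0.2777777777777778 = 22.0 m/s
T = 2 × v₀ × sin(θ) / g = 2 × 22.0 × sin(30°) / 9.81 = 2 × 22.0 × 0.5 / 9.81 = 2.24261 s
T = 2.24261 s / 60.0 = 0.03738 min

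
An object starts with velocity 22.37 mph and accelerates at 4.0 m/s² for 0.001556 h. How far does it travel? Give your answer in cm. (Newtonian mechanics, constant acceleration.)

v₀ = 22.37 mph × 0.44704 = 10.0003 m/s
t = 0.001556 h × 3600.0 = 5.6016 s
d = v₀ × t + ½ × a × t² = 10.0003 × 5.6016 + 0.5 × 4.0 × 5.6016² = 118.774 m
d = 118.774 m / 0.01 = 11880 cm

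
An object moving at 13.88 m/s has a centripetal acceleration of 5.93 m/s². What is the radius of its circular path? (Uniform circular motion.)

r = v²/a_c = 13.88²/5.93 = 32.49 m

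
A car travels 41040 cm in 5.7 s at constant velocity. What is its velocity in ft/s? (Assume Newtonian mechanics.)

d = 41040 cm × 0.01 = 410.4 m
v = d / t = 410.4 / 5.7 = 72.0 m/s
v = 72.0 m/s / 0.3048 = 236.2 ft/s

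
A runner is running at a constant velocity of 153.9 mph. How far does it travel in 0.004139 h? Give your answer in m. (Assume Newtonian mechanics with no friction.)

v = 153.9 mph × 0.44704 = 68.7995 m/s
t = 0.004139 h × 3600.0 = 14.9004 s
d = v × t = 68.7995 × 14.9004 = 1025 m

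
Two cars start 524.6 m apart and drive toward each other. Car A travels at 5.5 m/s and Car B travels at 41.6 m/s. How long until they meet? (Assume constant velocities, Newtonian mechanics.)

Combined speed: v_combined = 5.5 + 41.6 = 47.1 m/s
Time to meet: t = d/v_combined = 524.6/47.1 = 11.14 s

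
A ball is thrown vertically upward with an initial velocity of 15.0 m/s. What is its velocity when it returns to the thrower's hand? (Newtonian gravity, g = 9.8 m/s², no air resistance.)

By conservation of energy (no air resistance), the ball returns to the throw height with the same speed as launch, but directed downward.
|v_ground| = v₀ = 15.0 m/s
v_ground = 15.0 m/s (downward)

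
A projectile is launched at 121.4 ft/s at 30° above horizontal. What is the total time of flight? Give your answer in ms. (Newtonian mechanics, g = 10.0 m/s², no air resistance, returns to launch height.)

v₀ = 121.4 ft/s × 0.3048 = 37.0027 m/s
T = 2 × v₀ × sin(θ) / g = 2 × 37.0027 × sin(30°) / 10.0 = 2 × 37.0027 × 0.5 / 10.0 = 3.70027 s
T = 3.70027 s / 0.001 = 3700 ms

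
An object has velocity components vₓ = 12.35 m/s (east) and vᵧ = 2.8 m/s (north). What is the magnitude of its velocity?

|v| = √(vₓ² + vᵧ²) = √(12.35² + 2.8²) = √(160.3625) = 12.66 m/s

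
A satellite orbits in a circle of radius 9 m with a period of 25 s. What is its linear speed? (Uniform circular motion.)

v = 2πr/T = 2π×9/25 = 2.26 m/s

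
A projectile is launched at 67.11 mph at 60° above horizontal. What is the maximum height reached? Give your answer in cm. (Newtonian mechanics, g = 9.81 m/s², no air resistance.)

v₀ = 67.11 mph × 0.44704 = 30.0009 m/s
H = v₀² × sin²(θ) / (2g) = 30.0009² × sin(60°)² / (2 × 9.81) = 900.054 × 0.75 / 19.62 = 34.4057 m
H = 34.4057 m / 0.01 = 3441 cm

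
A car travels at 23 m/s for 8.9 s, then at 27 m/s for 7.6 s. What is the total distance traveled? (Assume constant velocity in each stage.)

d₁ = v₁t₁ = 23 × 8.9 = 204.7 m
d₂ = v₂t₂ = 27 × 7.6 = 205.2 m
d_total = 204.7 + 205.2 = 409.9 m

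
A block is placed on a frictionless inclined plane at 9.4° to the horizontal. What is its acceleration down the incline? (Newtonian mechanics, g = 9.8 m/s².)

a = g sin(θ) = 9.8 × sin(9.4°) = 9.8 × 0.1633 = 1.6 m/s²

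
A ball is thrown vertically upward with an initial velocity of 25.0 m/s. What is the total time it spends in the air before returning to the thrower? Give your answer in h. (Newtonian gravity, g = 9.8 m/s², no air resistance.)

t_total = 2 × v₀ / g = 2 × 25.0 / 9.8 = 5.10204 s
t_total = 5.10204 s / 3600.0 = 0.001417 h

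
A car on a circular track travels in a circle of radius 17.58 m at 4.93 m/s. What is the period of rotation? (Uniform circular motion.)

T = 2πr/v = 2π×17.58/4.93 = 22.41 s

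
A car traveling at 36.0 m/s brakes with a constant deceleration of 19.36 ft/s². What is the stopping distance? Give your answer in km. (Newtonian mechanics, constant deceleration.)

a = 19.36 ft/s² × 0.3048 = 5.90093 m/s²
d = v₀² / (2a) = 36.0² / (2 × 5.90093) = 1296.0 / 11.8019 = 109.813 m
d = 109.813 m / 1000.0 = 0.1098 km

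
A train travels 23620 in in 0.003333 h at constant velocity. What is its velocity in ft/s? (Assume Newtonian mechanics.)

d = 23620 in × 0.0254 = 599.948 m
t = 0.003333 h × 3600.0 = 11.9988 s
v = d / t = 599.948 / 11.9988 = 50.0007 m/s
v = 50.0007 m/s / 0.3048 = 164.0 ft/s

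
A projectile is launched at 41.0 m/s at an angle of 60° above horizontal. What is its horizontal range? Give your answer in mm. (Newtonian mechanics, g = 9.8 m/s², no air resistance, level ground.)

R = v₀² × sin(2θ) / g = 41.0² × sin(2 × 60°) / 9.8 = 1681.0 × 0.8660254 / 9.8 = 148.5499 m
R = 148.5499 m / 0.001 = 148500 mm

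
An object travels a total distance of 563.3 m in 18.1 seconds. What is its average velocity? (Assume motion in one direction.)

v_avg = Δd / Δt = 563.3 / 18.1 = 31.12 m/s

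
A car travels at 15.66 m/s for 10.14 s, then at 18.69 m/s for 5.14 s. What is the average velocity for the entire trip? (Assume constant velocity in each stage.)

d₁ = v₁t₁ = 15.66 × 10.14 = 158.7924 m
d₂ = v₂t₂ = 18.69 × 5.14 = 96.0666 m
d_total = 254.859 m, t_total = 15.28 s
v_avg = d_total/t_total = 254.859/15.28 = 16.68 m/s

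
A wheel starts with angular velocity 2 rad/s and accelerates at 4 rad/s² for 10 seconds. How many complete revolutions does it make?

θ = ω₀t + ½αt² = 2×10 + ½×4×10² = 220.0 rad
Total revolutions = θ/(2π) = 220.0/(2π) = 35.01
Complete revolutions = ⌊35.01⌋ = 35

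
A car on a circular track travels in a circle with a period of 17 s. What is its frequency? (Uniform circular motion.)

f = 1/T = 1/17 = 0.0588 Hz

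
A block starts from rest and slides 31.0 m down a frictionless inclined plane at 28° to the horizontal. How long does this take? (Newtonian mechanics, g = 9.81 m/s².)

a = g sin(θ) = 9.81 × sin(28°) = 4.6055 m/s²
t = √(2d/a) = √(2 × 31.0 / 4.6055) = 3.67 s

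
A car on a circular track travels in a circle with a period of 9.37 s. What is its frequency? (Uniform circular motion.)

f = 1/T = 1/9.37 = 0.1067 Hz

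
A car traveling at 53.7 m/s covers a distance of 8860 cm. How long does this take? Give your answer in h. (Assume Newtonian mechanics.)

d = 8860 cm × 0.01 = 88.6 m
t = d / v = 88.6 / 53.7 = 1.64991 s
t = 1.64991 s / 3600.0 = 0.0004583 h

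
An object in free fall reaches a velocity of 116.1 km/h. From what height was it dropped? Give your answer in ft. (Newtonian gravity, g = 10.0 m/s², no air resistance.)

v = 116.1 km/h × 0.2777777777777778 = 32.25 m/s
h = v² / (2g) = 32.25² / (2 × 10.0) = 52.0031 m
h = 52.0031 m / 0.3048 = 170.6 ft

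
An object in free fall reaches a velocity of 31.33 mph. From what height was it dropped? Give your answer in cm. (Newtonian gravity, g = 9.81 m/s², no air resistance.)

v = 31.33 mph × 0.44704 = 14.0058 m/s
h = v² / (2g) = 14.0058² / (2 × 9.81) = 9.99809 m
h = 9.99809 m / 0.01 = 999.8 cm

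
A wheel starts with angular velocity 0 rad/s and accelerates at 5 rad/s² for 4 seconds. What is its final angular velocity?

ω = ω₀ + αt = 0 + 5 × 4 = 20 rad/s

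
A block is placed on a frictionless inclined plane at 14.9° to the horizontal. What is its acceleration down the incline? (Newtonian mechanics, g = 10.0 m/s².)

a = g sin(θ) = 10.0 × sin(14.9°) = 10.0 × 0.2571 = 2.57 m/s²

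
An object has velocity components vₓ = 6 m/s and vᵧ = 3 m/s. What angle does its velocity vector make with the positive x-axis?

θ = arctan(vᵧ/vₓ) = arctan(3/6) = 26.57°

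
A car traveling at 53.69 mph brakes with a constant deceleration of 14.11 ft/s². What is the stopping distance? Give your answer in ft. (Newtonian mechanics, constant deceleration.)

v₀ = 53.69 mph × 0.44704 = 24.0016 m/s
a = 14.11 ft/s² × 0.3048 = 4.30073 m/s²
d = v₀² / (2a) = 24.0016² / (2 × 4.30073) = 576.077 / 8.60146 = 66.9743 m
d = 66.9743 m / 0.3048 = 219.7 ft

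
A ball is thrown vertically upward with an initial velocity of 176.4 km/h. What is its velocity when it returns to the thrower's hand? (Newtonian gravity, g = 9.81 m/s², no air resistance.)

By conservation of energy (no air resistance), the ball returns to the throw height with the same speed as launch, but directed downward.
|v_ground| = v₀ = 176.4 km/h
v_ground = 176.4 km/h (downward)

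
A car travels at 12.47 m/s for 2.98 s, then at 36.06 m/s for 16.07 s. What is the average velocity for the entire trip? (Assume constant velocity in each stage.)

d₁ = v₁t₁ = 12.47 × 2.98 = 37.1606 m
d₂ = v₂t₂ = 36.06 × 16.07 = 579.4842 m
d_total = 616.6448 m, t_total = 19.05 s
v_avg = d_total/t_total = 616.6448/19.05 = 32.37 m/s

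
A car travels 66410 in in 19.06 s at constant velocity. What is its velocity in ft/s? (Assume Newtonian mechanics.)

d = 66410 in × 0.0254 = 1686.81 m
v = d / t = 1686.81 / 19.06 = 88.5 m/s
v = 88.5 m/s / 0.3048 = 290.4 ft/s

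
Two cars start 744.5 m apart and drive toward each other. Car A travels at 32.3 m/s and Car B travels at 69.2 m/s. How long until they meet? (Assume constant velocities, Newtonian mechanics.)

Combined speed: v_combined = 32.3 + 69.2 = 101.5 m/s
Time to meet: t = d/v_combined = 744.5/101.5 = 7.33 s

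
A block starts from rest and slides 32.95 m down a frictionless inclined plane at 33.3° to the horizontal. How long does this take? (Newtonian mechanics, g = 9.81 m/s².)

a = g sin(θ) = 9.81 × sin(33.3°) = 5.3859 m/s²
t = √(2d/a) = √(2 × 32.95 / 5.3859) = 3.5 s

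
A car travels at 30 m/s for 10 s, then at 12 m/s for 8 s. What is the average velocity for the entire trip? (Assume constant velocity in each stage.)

d₁ = v₁t₁ = 30 × 10 = 300 m
d₂ = v₂t₂ = 12 × 8 = 96 m
d_total = 396 m, t_total = 18 s
v_avg = d_total/t_total = 396/18 = 22.0 m/s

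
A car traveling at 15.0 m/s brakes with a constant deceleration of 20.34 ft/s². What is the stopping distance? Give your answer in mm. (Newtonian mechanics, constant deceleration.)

a = 20.34 ft/s² × 0.3048 = 6.19963 m/s²
d = v₀² / (2a) = 15.0² / (2 × 6.19963) = 225.0 / 12.3993 = 18.1462 m
d = 18.1462 m / 0.001 = 18150 mm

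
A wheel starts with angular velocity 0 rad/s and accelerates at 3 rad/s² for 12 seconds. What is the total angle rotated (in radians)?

θ = ω₀t + ½αt² = 0×12 + ½×3×12² = 216.0 rad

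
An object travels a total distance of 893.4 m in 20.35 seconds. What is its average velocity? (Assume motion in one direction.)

v_avg = Δd / Δt = 893.4 / 20.35 = 43.9 m/s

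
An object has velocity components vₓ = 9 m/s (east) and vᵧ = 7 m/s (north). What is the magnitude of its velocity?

|v| = √(vₓ² + vᵧ²) = √(9² + 7²) = √(130) = 11.4 m/s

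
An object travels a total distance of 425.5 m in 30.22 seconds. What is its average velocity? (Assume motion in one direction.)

v_avg = Δd / Δt = 425.5 / 30.22 = 14.08 m/s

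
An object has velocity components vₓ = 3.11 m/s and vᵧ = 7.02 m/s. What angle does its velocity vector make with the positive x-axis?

θ = arctan(vᵧ/vₓ) = arctan(7.02/3.11) = 66.11°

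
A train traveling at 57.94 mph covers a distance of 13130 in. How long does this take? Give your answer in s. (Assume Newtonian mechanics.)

d = 13130 in × 0.0254 = 333.502 m
v = 57.94 mph × 0.44704 = 25.9015 m/s
t = d / v = 333.502 / 25.9015 = 12.88 s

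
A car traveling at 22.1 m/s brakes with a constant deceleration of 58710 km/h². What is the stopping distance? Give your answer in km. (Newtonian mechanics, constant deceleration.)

a = 58710 km/h² × 7.716049382716049e-05 = 4.53009 m/s²
d = v₀² / (2a) = 22.1² / (2 × 4.53009) = 488.41 / 9.06018 = 53.9073 m
d = 53.9073 m / 1000.0 = 0.05391 km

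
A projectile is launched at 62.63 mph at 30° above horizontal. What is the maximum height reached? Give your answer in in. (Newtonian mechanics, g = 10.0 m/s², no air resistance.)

v₀ = 62.63 mph × 0.44704 = 27.9981 m/s
H = v₀² × sin²(θ) / (2g) = 27.9981² × sin(30°)² / (2 × 10.0) = 783.894 × 0.25 / 20.0 = 9.79867 m
H = 9.79867 m / 0.0254 = 385.8 in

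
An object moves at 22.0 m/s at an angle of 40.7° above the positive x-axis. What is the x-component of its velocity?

vₓ = v cos(θ) = 22.0 × cos(40.7°) = 16.68 m/s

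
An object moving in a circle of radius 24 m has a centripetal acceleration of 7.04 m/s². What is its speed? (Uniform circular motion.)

v = √(a_c × r) = √(7.04 × 24) = 13.0 m/s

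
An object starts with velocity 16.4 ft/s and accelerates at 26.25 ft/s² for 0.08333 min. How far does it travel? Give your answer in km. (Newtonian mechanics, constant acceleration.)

v₀ = 16.4 ft/s × 0.3048 = 4.99872 m/s
a = 26.25 ft/s² × 0.3048 = 8.001 m/s²
t = 0.08333 min × 60.0 = 4.9998 s
d = v₀ × t + ½ × a × t² = 4.99872 × 4.9998 + 0.5 × 8.001 × 4.9998² = 124.997 m
d = 124.997 m / 1000.0 = 0.125 km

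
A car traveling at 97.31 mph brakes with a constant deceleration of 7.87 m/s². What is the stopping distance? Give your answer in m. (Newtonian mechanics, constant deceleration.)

v₀ = 97.31 mph × 0.44704 = 43.5015 m/s
d = v₀² / (2a) = 43.5015² / (2 × 7.87) = 1892.38 / 15.74 = 120.2 m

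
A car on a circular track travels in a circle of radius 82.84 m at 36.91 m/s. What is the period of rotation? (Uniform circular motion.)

T = 2πr/v = 2π×82.84/36.91 = 14.1 s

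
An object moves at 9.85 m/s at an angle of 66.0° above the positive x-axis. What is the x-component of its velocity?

vₓ = v cos(θ) = 9.85 × cos(66.0°) = 4.01 m/s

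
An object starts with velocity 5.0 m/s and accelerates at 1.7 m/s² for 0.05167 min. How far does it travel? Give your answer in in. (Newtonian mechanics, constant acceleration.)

t = 0.05167 min × 60.0 = 3.1002 s
d = v₀ × t + ½ × a × t² = 5.0 × 3.1002 + 0.5 × 1.7 × 3.1002² = 23.6706 m
d = 23.6706 m / 0.0254 = 931.9 in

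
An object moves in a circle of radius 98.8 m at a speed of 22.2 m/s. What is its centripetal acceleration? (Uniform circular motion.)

a_c = v²/r = 22.2²/98.8 = 492.84/98.8 = 4.99 m/s²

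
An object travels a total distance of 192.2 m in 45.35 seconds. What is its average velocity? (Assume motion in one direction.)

v_avg = Δd / Δt = 192.2 / 45.35 = 4.24 m/s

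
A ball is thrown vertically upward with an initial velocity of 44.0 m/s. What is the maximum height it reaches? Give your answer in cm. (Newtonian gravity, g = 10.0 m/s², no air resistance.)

h_max = v₀² / (2g) = 44.0² / (2 × 10.0) = 1936.0 / 20.0 = 96.8 m
h_max = 96.8 m / 0.01 = 9680 cm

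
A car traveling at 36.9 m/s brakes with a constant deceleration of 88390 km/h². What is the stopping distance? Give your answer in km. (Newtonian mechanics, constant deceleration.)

a = 88390 km/h² × 7.716049382716049e-05 = 6.82022 m/s²
d = v₀² / (2a) = 36.9² / (2 × 6.82022) = 1361.61 / 13.6404 = 99.8219 m
d = 99.8219 m / 1000.0 = 0.09982 km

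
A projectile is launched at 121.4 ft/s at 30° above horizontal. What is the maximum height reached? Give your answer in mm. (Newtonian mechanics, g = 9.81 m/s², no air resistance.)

v₀ = 121.4 ft/s × 0.3048 = 37.0027 m/s
H = v₀² × sin²(θ) / (2g) = 37.0027² × sin(30°)² / (2 × 9.81) = 1369.2 × 0.25 / 19.62 = 17.4465 m
H = 17.4465 m / 0.001 = 17450 mm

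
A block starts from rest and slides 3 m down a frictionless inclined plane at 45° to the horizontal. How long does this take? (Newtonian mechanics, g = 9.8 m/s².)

a = g sin(θ) = 9.8 × sin(45°) = 6.9296 m/s²
t = √(2d/a) = √(2 × 3 / 6.9296) = 0.93 s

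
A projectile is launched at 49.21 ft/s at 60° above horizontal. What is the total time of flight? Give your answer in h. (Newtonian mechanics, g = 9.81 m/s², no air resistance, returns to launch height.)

v₀ = 49.21 ft/s × 0.3048 = 14.9992 m/s
T = 2 × v₀ × sin(θ) / g = 2 × 14.9992 × sin(60°) / 9.81 = 2 × 14.9992 × 0.866025 / 9.81 = 2.64825 s
T = 2.64825 s / 3600.0 = 0.0007356 h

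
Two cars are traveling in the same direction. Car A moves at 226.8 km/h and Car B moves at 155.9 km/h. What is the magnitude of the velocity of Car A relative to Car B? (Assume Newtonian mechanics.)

v_rel = |v_A - v_B| = |226.8 - 155.9| = 70.9 km/h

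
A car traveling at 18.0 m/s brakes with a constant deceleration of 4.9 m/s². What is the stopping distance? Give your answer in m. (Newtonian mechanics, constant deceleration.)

d = v₀² / (2a) = 18.0² / (2 × 4.9) = 324.0 / 9.8 = 33.06 m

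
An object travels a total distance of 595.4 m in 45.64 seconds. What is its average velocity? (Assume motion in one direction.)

v_avg = Δd / Δt = 595.4 / 45.64 = 13.05 m/s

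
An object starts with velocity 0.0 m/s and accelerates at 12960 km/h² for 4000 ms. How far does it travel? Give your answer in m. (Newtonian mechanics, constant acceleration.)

a = 12960 km/h² × 7.716049382716049e-05 = 1.0 m/s²
t = 4000 ms × 0.001 = 4.0 s
d = v₀ × t + ½ × a × t² = 0.0 × 4.0 + 0.5 × 1.0 × 4.0² = 8.0 m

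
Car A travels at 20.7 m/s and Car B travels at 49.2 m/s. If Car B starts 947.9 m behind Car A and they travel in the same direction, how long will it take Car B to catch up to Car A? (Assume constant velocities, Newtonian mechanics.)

Relative speed: v_rel = 49.2 - 20.7 = 28.5 m/s
Time to catch: t = d₀/v_rel = 947.9/28.5 = 33.26 s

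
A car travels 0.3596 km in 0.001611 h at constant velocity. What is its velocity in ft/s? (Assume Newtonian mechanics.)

d = 0.3596 km × 1000.0 = 359.6 m
t = 0.001611 h × 3600.0 = 5.7996 s
v = d / t = 359.6 / 5.7996 = 62.0043 m/s
v = 62.0043 m/s / 0.3048 = 203.4 ft/s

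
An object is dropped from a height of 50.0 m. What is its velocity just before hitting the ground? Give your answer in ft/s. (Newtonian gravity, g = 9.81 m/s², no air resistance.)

v = √(2gh) = √(2 × 9.81 × 50.0) = 31.3209 m/s
v = 31.3209 m/s / 0.3048 = 102.8 ft/s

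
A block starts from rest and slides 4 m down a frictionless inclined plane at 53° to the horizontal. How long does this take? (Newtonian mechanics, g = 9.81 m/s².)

a = g sin(θ) = 9.81 × sin(53°) = 7.8346 m/s²
t = √(2d/a) = √(2 × 4 / 7.8346) = 1.01 s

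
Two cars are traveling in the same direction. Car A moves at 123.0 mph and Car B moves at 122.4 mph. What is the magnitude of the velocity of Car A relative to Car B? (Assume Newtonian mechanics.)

v_rel = |v_A - v_B| = |123.0 - 122.4| = 0.6 mph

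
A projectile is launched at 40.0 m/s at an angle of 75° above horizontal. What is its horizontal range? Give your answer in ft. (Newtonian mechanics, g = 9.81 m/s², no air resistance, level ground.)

R = v₀² × sin(2θ) / g = 40.0² × sin(2 × 75°) / 9.81 = 1600.0 × 0.5 / 9.81 = 81.5494 m
R = 81.5494 m / 0.3048 = 267.6 ft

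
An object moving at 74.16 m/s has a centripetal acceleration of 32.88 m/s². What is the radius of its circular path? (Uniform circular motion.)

r = v²/a_c = 74.16²/32.88 = 167.27 m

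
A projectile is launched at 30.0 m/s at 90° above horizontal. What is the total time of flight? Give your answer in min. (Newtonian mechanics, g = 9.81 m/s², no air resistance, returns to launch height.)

T = 2 × v₀ × sin(θ) / g = 2 × 30.0 × sin(90°) / 9.81 = 2 × 30.0 × 1.0 / 9.81 = 6.11621 s
T = 6.11621 s / 60.0 = 0.1019 min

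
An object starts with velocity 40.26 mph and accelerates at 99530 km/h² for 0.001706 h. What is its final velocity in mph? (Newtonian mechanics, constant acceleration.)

v₀ = 40.26 mph × 0.44704 = 17.9978 m/s
a = 99530 km/h² × 7.716049382716049e-05 = 7.67978 m/s²
t = 0.001706 h × 3600.0 = 6.1416 s
v = v₀ + a × t = 17.9978 + 7.67978 × 6.1416 = 65.1639 m/s
v = 65.1639 m/s / 0.44704 = 145.8 mph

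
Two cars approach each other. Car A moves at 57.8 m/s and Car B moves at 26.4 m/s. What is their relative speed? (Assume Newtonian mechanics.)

v_rel = v_A + v_B = 57.8 + 26.4 = 84.2 m/s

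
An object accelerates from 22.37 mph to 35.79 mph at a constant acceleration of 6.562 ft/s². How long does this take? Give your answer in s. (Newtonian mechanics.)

v₀ = 22.37 mph × 0.44704 = 10.00028 m/s
v = 35.79 mph × 0.44704 = 15.99956 m/s
a = 6.562 ft/s² × 0.3048 = 2.000098 m/s²
t = (v - v₀) / a = (15.99956 - 10.00028) / 2.000098 = 2.999 s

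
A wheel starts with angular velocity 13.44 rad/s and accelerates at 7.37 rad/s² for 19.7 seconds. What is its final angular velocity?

ω = ω₀ + αt = 13.44 + 7.37 × 19.7 = 158.63 rad/s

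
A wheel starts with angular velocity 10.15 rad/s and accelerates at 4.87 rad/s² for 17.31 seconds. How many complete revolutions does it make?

θ = ω₀t + ½αt² = 10.15×17.31 + ½×4.87×17.31² = 905.3104035 rad
Total revolutions = θ/(2π) = 905.3104035/(2π) = 144.08
Complete revolutions = ⌊144.08⌋ = 144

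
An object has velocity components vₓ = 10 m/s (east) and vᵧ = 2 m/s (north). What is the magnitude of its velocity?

|v| = √(vₓ² + vᵧ²) = √(10² + 2²) = √(104) = 10.2 m/s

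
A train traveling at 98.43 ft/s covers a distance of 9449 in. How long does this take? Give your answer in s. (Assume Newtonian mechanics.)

d = 9449 in × 0.0254 = 240.005 m
v = 98.43 ft/s × 0.3048 = 30.0015 m/s
t = d / v = 240.005 / 30.0015 = 8.0 s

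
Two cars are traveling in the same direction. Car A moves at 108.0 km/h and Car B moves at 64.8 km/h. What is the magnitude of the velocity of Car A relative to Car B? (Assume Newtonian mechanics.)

v_rel = |v_A - v_B| = |108.0 - 64.8| = 43.2 km/h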